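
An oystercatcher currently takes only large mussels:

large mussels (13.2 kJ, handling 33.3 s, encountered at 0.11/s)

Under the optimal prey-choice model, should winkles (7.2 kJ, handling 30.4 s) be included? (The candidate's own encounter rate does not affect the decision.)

No

Current rate: (0.11×13.2)/(1 + 0.11×33.3) = 0.3114 kJ/s.
Profitability of winkles: 7.2/30.4 = 0.2368 kJ/s.
Since 0.2368 < R, time spent handling winkles is better spent searching.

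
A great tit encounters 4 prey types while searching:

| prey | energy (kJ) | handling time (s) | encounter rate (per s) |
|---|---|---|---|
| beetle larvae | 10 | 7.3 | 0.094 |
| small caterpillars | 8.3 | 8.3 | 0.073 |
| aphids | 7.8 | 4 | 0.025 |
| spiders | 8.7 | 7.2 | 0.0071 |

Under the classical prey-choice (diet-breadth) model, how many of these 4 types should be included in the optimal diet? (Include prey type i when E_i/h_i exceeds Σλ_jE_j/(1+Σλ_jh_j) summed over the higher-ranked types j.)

4

Rank by E/h (kJ/s): aphids 1.95, beetle larvae 1.37, spiders 1.21, small caterpillars 1. Include each in turn until the next type's E/h falls below the running intake rate.
Rate on top 1: 0.1773. beetle larvae: 1.37 > 0.1773 → include.
Rate on top 2: 0.6354. spiders: 1.21 > 0.6354 → include.
Rate on top 3: 0.6514. small caterpillars: 1 > 0.6514 → include.
Optimal diet: aphids, beetle larvae, spiders, small caterpillars — 4 of 4 types.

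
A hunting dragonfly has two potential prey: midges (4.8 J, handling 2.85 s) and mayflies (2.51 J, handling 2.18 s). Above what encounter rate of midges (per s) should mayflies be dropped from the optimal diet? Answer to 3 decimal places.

The zero-one rule: include mayflies iff E₂/h₂ > λE₁/(1+λh₁). Equality gives the switch point.
λE₁h₂ = E₂ + λE₂h₁ ⇒ λ = E₂/(E₁h₂ − E₂h₁) = 2.51/(10.46 − 7.153) = 0.7582 per s.

0.758 per s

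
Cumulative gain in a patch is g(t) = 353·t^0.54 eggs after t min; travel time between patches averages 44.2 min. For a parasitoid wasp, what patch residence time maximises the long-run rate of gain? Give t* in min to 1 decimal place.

51.9 min

Maximise g(t)/(T+t): set derivative to zero → g'(t)(T+t) = g(t).
g'(t) = 0.54·353·t^-0.46. Setting 0.54·353·t^-0.46 = 353·t^0.54/(44.2+t) gives 0.54(44.2+t) = t, so 0.46·t = 0.54×44.2.
t* = 0.54×44.2/0.46 = 51.89 min.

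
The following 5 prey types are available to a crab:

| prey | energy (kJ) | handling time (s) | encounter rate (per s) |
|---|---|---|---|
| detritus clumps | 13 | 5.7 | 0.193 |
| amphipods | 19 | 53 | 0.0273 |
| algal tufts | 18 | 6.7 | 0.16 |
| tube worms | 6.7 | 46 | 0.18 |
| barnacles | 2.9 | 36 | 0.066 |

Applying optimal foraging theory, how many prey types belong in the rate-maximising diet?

2

E/h in descending order: algal tufts 2.69, detritus clumps 2.28, amphipods 0.358, tube worms 0.146, barnacles 0.0806 kJ/s. The optimal diet is the largest prefix of this list for which every included type satisfies E_i/h_i > R on the types above it.
Rate on top 1: 1.39. detritus clumps: 2.28 > 1.39 → include.
Rate on top 2: 1.699. amphipods: 0.358 < 1.699 → exclude; stop.
Optimal diet: algal tufts, detritus clumps — 2 of 5 types.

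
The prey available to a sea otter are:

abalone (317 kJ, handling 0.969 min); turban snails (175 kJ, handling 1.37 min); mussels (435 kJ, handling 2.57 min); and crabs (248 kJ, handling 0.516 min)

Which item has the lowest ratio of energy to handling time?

In descending order of E/h:
crabs: 248/0.516 = 481 kJ/min
abalone: 317/0.969 = 327 kJ/min
mussels: 435/2.57 = 169 kJ/min
turban snails: 175/1.37 = 128 kJ/min

turban snails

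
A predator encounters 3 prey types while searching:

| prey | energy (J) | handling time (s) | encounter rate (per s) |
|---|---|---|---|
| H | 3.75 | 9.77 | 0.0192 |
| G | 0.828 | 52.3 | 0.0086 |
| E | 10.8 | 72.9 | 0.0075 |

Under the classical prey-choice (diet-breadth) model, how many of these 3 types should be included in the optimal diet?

2

Rank by E/h (J/s): H 0.384, E 0.148, G 0.0158. Include each in turn until the next type's E/h falls below the running intake rate.
Rate on top 1: 0.06063. E: 0.148 > 0.06063 → include.
Rate on top 2: 0.08822. G: 0.0158 < 0.08822 → exclude; stop.
Optimal diet: H, E — 2 of 3 types.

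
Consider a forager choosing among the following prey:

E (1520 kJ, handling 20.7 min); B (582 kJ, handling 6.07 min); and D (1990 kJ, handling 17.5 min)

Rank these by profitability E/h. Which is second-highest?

B

Profitability E/h (kJ/min): E = 1520/20.7 = 73.4, B = 582/6.07 = 95.9, D = 1990/17.5 = 114.
Ranked: D > B > E.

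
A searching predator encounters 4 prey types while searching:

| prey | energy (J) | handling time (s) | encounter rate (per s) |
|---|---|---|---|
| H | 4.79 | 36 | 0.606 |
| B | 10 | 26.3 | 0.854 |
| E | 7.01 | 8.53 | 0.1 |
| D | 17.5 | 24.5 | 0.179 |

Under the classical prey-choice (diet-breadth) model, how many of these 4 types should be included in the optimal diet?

Rank by E/h (J/s): E 0.822, D 0.714, B 0.38, H 0.133. Include each in turn until the next type's E/h falls below the running intake rate.
Rate on top 1: 0.3783. D: 0.714 > 0.3783 → include.
Rate on top 2: 0.6145. B: 0.38 < 0.6145 → exclude; stop.
Optimal diet: E, D — 2 of 4 types.

2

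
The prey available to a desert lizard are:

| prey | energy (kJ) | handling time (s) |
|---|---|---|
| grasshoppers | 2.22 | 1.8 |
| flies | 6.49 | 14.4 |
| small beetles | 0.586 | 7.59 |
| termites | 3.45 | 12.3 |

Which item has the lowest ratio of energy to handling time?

Profitability E/h (kJ/s): grasshoppers = 2.22/1.8 = 1.23, flies = 6.49/14.4 = 0.451, small beetles = 0.586/7.59 = 0.0772, termites = 3.45/12.3 = 0.28.
Ranked: grasshoppers > flies > termites > small beetles.

small beetles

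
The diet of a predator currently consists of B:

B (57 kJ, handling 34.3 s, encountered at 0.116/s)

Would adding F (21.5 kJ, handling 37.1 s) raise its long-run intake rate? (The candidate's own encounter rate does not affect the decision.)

No

On B alone, R = ΣλE/(1+Σλh) = 6.612/4.979 = 1.328 kJ/s.
F: E/h = 21.5/37.1 = 0.5795 kJ/s.
0.5795 < 1.328, so adding F would lower the average — exclude it.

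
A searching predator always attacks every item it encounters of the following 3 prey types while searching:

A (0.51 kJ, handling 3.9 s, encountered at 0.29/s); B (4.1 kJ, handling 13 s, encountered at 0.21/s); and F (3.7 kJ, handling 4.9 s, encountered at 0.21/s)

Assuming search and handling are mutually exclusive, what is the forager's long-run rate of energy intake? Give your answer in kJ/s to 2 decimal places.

R = (0.29×0.51 + 0.21×4.1 + 0.21×3.7) / (1 + 0.29×3.9 + 0.21×13 + 0.21×4.9) = 1.786/5.89 = 0.3032 kJ/s.

0.30 kJ/s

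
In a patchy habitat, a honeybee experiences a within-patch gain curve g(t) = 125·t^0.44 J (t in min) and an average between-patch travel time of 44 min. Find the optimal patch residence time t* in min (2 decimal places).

34.57 min

Optimal t* satisfies g'(t*) = g(t*)/(T + t*).
g'(t) = 0.44·125·t^-0.56. Setting 0.44·125·t^-0.56 = 125·t^0.44/(44+t) gives 0.44(44+t) = t, so 0.56·t = 0.44×44.
t* = 0.44×44/0.56 = 34.57 min.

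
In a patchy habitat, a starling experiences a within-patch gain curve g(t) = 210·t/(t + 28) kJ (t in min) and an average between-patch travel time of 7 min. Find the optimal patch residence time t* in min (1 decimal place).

Optimal t* satisfies g'(t*) = g(t*)/(T + t*).
g'(t) = 210·28/(t + 28)². Setting 210·28/(t+28)² = 210t/[(t+28)(7+t)] gives 28(7+t) = t(t+28), so t² = 28×7 = 196.
t* = √196 = 14 min.

14.0 min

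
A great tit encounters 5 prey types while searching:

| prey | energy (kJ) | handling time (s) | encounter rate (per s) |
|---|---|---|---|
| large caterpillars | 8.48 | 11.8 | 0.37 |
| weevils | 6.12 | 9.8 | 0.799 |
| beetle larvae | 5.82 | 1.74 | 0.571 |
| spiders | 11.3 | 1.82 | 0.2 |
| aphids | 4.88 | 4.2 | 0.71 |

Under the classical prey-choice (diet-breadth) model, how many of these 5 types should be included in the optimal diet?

Rank by E/h (kJ/s): spiders 6.21, beetle larvae 3.34, aphids 1.16, large caterpillars 0.719, weevils 0.624. Include each in turn until the next type's E/h falls below the running intake rate.
Rate on top 1: 1.657. beetle larvae: 3.34 > 1.657 → include.
Rate on top 2: 2.368. aphids: 1.16 < 2.368 → exclude; stop.
Optimal diet: spiders, beetle larvae — 2 of 5 types.

2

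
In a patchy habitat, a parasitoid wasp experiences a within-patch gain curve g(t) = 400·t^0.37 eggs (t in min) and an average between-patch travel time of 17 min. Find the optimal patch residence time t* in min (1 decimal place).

10.0 min

Optimal t* satisfies g'(t*) = g(t*)/(T + t*).
g'(t) = 0.37·400·t^-0.63. Setting 0.37·400·t^-0.63 = 400·t^0.37/(17+t) gives 0.37(17+t) = t, so 0.63·t = 0.37×17.
t* = 0.37×17/0.63 = 9.984 min.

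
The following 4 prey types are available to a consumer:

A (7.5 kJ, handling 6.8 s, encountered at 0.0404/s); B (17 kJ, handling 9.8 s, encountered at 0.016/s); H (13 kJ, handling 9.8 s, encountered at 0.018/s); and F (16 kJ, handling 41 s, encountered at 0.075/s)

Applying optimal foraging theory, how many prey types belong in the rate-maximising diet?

3

Profitabilities (E/h, kJ/s): B 1.73, H 1.33, A 1.1, F 0.39. Add prey in this order while the next type's profitability exceeds the intake rate on those already taken.
Rate on top 1: 0.2351. H: 1.33 > 0.2351 → include.
Rate on top 2: 0.3795. A: 1.1 > 0.3795 → include.
Rate on top 3: 0.5031. F: 0.39 < 0.5031 → exclude; stop.
Optimal diet: B, H, A — 3 of 4 types.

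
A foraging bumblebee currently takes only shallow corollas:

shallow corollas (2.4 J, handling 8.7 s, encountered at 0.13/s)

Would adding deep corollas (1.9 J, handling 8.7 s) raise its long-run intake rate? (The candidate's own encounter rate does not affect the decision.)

Intake rate on the current diet: R = (0.13×2.4) / (1 + 0.13×8.7) = 0.312/2.131 = 0.1464 J/s.
deep corollas: E/h = 1.9/8.7 = 0.2184 J/s.
0.2184 > 0.1464, so adding deep corollas raises the average — include it.

Yes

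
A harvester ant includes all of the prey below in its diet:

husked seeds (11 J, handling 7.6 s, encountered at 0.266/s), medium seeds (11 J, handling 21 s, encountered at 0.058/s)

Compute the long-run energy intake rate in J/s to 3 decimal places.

R = Σλ_iE_i / (1 + Σλ_ih_i)
Numerator: 0.266×11 + 0.058×11 = 3.564
Denominator: 1 + 0.266×7.6 + 0.058×21 = 4.24
R = 3.564/4.24 = 0.8406 J/s

0.841 J/s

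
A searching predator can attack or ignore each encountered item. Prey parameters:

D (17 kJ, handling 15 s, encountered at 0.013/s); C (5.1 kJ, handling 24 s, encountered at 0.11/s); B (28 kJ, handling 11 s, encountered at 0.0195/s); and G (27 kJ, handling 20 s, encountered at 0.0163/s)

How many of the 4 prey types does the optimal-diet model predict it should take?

3

E/h in descending order: B 2.55, G 1.35, D 1.13, C 0.212 kJ/s. The optimal diet is the largest prefix of this list for which every included type satisfies E_i/h_i > R on the types above it.
Rate on top 1: 0.4496. G: 1.35 > 0.4496 → include.
Rate on top 2: 0.6401. D: 1.13 > 0.6401 → include.
Rate on top 3: 0.6955. C: 0.212 < 0.6955 → exclude; stop.
Optimal diet: B, G, D — 3 of 4 types.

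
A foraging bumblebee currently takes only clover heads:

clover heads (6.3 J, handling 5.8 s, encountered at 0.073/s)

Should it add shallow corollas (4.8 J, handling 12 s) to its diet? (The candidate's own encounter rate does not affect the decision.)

Yes

Intake rate on the current diet: R = (0.073×6.3) / (1 + 0.073×5.8) = 0.4599/1.423 = 0.3231 J/s.
shallow corollas: E/h = 4.8/12 = 0.4 J/s.
0.4 > 0.3231, so adding shallow corollas raises the average — include it.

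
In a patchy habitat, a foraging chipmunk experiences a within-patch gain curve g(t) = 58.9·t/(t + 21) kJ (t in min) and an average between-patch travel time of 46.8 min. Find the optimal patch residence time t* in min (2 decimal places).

By the marginal value theorem, leave when the instantaneous gain rate g'(t) equals the habitat-wide average g(t)/(T + t).
g'(t) = 58.9·21/(t + 21)². Setting 58.9·21/(t+21)² = 58.9t/[(t+21)(46.8+t)] gives 21(46.8+t) = t(t+21), so t² = 21×46.8 = 982.8.
t* = √982.8 = 31.35 min.

31.35 min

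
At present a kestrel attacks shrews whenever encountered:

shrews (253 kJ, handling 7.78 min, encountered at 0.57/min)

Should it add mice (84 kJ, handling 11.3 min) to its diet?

No

Intake rate on the current diet: R = (0.57×253) / (1 + 0.57×7.78) = 144.2/5.435 = 26.54 kJ/min.
Profitability of mice: 84/11.3 = 7.434 kJ/min.
Since 7.434 < R, time spent handling mice is better spent searching.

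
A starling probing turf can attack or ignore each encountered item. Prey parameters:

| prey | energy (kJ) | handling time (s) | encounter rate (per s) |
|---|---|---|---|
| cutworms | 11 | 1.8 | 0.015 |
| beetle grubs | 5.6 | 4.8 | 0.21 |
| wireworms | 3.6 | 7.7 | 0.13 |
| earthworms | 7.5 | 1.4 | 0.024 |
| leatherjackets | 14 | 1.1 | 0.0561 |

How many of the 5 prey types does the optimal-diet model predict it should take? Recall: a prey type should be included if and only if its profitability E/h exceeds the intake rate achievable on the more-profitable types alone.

E/h in descending order: leatherjackets 12.7, cutworms 6.11, earthworms 5.36, beetle grubs 1.17, wireworms 0.468 kJ/s. The optimal diet is the largest prefix of this list for which every included type satisfies E_i/h_i > R on the types above it.
Rate on top 1: 0.7398. cutworms: 6.11 > 0.7398 → include.
Rate on top 2: 0.873. earthworms: 5.36 > 0.873 → include.
Rate on top 3: 1.007. beetle grubs: 1.17 > 1.007 → include.
Rate on top 4: 1.083. wireworms: 0.468 < 1.083 → exclude; stop.
Optimal diet: leatherjackets, cutworms, earthworms, beetle grubs — 4 of 5 types.

4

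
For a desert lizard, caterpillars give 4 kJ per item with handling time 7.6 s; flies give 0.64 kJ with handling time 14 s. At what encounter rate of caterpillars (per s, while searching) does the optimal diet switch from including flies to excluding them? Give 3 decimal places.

0.013 per s

The zero-one rule: include flies iff E₂/h₂ > λE₁/(1+λh₁). Equality gives the switch point.
λE₁h₂ = E₂ + λE₂h₁ ⇒ λ = E₂/(E₁h₂ − E₂h₁) = 0.64/(56 − 4.864) = 0.01252 per s.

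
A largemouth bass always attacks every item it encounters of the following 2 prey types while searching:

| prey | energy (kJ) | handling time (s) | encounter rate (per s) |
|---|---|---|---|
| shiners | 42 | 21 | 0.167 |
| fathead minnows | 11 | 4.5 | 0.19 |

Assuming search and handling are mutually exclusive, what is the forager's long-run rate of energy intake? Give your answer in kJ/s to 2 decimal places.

1.70 kJ/s

R = (0.167×42 + 0.19×11) / (1 + 0.167×21 + 0.19×4.5) = 9.104/5.362 = 1.698 kJ/s.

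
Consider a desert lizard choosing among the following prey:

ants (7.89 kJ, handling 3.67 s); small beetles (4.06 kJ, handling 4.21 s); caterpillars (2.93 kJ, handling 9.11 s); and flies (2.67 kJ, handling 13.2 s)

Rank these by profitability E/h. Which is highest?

Profitability E/h (kJ/s): ants = 7.89/3.67 = 2.15, small beetles = 4.06/4.21 = 0.964, caterpillars = 2.93/9.11 = 0.322, flies = 2.67/13.2 = 0.202.
Ranked: ants > small beetles > caterpillars > flies.

ants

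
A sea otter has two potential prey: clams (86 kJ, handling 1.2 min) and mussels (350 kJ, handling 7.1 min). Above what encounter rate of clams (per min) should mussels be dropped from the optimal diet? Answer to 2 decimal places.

Drop mussels once their profitability E₂/h₂ falls below the rate achievable on clams alone: E₂/h₂ = λE₁/(1 + λh₁).
Solve for λ: λE₁h₂ = E₂(1 + λh₁) → λ(E₁h₂ − E₂h₁) = E₂ → λ = E₂/(E₁h₂ − E₂h₁).
λ = 350/(86×7.1 − 350×1.2) = 350/190.6 = 1.836 per min.

1.84 per min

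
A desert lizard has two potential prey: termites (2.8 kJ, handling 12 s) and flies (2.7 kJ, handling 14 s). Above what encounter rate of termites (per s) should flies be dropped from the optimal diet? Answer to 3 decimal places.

At the threshold, the rate on termites alone equals the profitability of flies: λ·2.8/(1 + λ·12) = 2.7/14 = 0.1929.
Rearranging, λ(2.8 − 0.1929×12) = 0.1929, so λ = 0.1929/0.4857 = 0.3971 per s.

0.397 per s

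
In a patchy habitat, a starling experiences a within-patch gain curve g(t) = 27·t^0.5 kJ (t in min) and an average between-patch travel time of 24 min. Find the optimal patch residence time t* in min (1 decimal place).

24.0 min

By the marginal value theorem, leave when the instantaneous gain rate g'(t) equals the habitat-wide average g(t)/(T + t).
g'(t) = 0.5·27·t^-0.5. Setting 0.5·27·t^-0.5 = 27·t^0.5/(24+t) gives 0.5(24+t) = t, so 0.50·t = 0.5×24.
t* = 0.5×24/0.50 = 24 min.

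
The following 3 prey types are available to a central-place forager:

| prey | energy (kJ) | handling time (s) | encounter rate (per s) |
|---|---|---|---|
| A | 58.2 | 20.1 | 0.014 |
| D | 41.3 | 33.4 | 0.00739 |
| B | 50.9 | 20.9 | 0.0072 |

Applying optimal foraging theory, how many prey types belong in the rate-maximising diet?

3

Profitabilities (E/h, kJ/s): A 2.9, B 2.44, D 1.24. Add prey in this order while the next type's profitability exceeds the intake rate on those already taken.
Rate on top 1: 0.6359. B: 2.44 > 0.6359 → include.
Rate on top 2: 0.825. D: 1.24 > 0.825 → include.
Optimal diet: A, B, D — 3 of 3 types.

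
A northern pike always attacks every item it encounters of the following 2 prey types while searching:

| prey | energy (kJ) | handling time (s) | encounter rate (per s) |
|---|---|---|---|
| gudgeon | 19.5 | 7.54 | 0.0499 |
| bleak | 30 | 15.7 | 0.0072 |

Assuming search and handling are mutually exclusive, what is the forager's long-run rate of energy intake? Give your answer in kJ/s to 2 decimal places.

R = (0.0499×19.5 + 0.0072×30) / (1 + 0.0499×7.54 + 0.0072×15.7) = 1.189/1.489 = 0.7984 kJ/s.

0.80 kJ/s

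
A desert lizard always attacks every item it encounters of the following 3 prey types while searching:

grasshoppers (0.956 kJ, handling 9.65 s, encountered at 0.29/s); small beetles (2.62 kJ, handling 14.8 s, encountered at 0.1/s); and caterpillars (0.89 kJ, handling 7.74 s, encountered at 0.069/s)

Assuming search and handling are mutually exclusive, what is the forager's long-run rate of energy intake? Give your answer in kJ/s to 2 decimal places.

R = (0.29×0.956 + 0.1×2.62 + 0.069×0.89) / (1 + 0.29×9.65 + 0.1×14.8 + 0.069×7.74) = 0.6007/5.813 = 0.1033 kJ/s.

0.10 kJ/s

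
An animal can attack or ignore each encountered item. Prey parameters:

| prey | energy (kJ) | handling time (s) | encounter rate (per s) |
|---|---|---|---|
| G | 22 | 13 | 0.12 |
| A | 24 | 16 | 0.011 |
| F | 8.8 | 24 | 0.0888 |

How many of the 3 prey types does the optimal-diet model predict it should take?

2

Profitabilities (E/h, kJ/s): G 1.69, A 1.5, F 0.367. Add prey in this order while the next type's profitability exceeds the intake rate on those already taken.
Rate on top 1: 1.031. A: 1.5 > 1.031 → include.
Rate on top 2: 1.061. F: 0.367 < 1.061 → exclude; stop.
Optimal diet: G, A — 2 of 3 types.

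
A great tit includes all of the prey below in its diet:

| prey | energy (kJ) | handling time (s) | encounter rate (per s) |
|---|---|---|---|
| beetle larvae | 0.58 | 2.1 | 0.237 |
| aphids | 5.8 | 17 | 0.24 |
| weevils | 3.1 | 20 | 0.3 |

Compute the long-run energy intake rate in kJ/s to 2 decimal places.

Energy encountered per unit search time: 0.237×0.58 + 0.24×5.8 + 0.3×3.1 = 2.459 kJ/s.
Handling time per unit search time: 0.237×2.1 + 0.24×17 + 0.3×20 = 10.58.
Rate = 2.459/(1 + 10.58) = 0.2124 kJ/s.

0.21 kJ/s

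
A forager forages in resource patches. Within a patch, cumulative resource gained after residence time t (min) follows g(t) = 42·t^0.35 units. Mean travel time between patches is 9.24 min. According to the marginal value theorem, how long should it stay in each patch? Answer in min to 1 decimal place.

By the marginal value theorem, leave when the instantaneous gain rate g'(t) equals the habitat-wide average g(t)/(T + t).
g'(t) = 0.35·42·t^-0.65. Setting 0.35·42·t^-0.65 = 42·t^0.35/(9.24+t) gives 0.35(9.24+t) = t, so 0.65·t = 0.35×9.24.
t* = 0.35×9.24/0.65 = 4.975 min.

5.0 min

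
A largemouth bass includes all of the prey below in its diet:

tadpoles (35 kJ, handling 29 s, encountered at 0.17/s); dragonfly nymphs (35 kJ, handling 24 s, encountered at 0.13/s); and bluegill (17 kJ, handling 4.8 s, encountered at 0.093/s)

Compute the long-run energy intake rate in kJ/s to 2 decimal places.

Energy encountered per unit search time: 0.17×35 + 0.13×35 + 0.093×17 = 12.08 kJ/s.
Handling time per unit search time: 0.17×29 + 0.13×24 + 0.093×4.8 = 8.496.
Rate = 12.08/(1 + 8.496) = 1.272 kJ/s.

1.27 kJ/s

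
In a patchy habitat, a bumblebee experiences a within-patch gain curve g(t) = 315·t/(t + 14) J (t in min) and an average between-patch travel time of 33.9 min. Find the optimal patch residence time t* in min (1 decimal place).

Optimal t* satisfies g'(t*) = g(t*)/(T + t*).
g'(t) = 315·14/(t + 14)². Setting 315·14/(t+14)² = 315t/[(t+14)(33.9+t)] gives 14(33.9+t) = t(t+14), so t² = 14×33.9 = 474.6.
t* = √474.6 = 21.79 min.

21.8 min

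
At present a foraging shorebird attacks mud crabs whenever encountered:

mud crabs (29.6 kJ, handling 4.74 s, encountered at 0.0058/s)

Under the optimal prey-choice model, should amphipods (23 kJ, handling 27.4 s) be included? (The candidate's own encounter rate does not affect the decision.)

Current rate: (0.0058×29.6)/(1 + 0.0058×4.74) = 0.1671 kJ/s.
amphipods: E/h = 23/27.4 = 0.8394 kJ/s.
Since 0.8394 > R, including amphipods increases the long-run rate.

Yes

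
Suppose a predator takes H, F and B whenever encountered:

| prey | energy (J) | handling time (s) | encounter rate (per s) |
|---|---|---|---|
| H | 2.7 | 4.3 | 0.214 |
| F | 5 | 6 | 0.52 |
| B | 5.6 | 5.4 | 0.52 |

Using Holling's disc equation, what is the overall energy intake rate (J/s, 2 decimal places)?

0.78 J/s

R = Σλ_iE_i / (1 + Σλ_ih_i)
Numerator: 0.214×2.7 + 0.52×5 + 0.52×5.6 = 6.09
Denominator: 1 + 0.214×4.3 + 0.52×6 + 0.52×5.4 = 7.848
R = 6.09/7.848 = 0.7759 J/s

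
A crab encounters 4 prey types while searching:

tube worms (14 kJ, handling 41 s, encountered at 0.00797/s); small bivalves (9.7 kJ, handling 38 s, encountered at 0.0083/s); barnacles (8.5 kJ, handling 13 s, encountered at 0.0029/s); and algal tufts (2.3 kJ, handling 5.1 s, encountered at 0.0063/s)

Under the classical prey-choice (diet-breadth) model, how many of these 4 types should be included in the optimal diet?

4

E/h in descending order: barnacles 0.654, algal tufts 0.451, tube worms 0.341, small bivalves 0.255 kJ/s. The optimal diet is the largest prefix of this list for which every included type satisfies E_i/h_i > R on the types above it.
Rate on top 1: 0.02375. algal tufts: 0.451 > 0.02375 → include.
Rate on top 2: 0.03659. tube worms: 0.341 > 0.03659 → include.
Rate on top 3: 0.1079. small bivalves: 0.255 > 0.1079 → include.
Optimal diet: barnacles, algal tufts, tube worms, small bivalves — 4 of 4 types.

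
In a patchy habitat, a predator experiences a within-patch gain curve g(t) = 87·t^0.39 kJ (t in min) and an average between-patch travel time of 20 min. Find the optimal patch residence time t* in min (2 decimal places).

By the marginal value theorem, leave when the instantaneous gain rate g'(t) equals the habitat-wide average g(t)/(T + t).
g'(t) = 0.39·87·t^-0.61. Setting 0.39·87·t^-0.61 = 87·t^0.39/(20+t) gives 0.39(20+t) = t, so 0.61·t = 0.39×20.
t* = 0.39×20/0.61 = 12.79 min.

12.79 min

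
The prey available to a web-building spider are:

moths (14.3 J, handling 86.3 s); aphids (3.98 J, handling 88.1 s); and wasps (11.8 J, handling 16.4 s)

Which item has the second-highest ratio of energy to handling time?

In descending order of E/h:
wasps: 11.8/16.4 = 0.72 J/s
moths: 14.3/86.3 = 0.166 J/s
aphids: 3.98/88.1 = 0.0452 J/s

moths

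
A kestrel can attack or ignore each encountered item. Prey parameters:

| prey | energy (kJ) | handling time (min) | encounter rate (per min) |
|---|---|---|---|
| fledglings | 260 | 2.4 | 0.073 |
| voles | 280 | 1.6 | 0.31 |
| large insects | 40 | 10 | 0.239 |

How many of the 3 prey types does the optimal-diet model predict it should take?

E/h in descending order: voles 175, fledglings 108, large insects 4 kJ/min. The optimal diet is the largest prefix of this list for which every included type satisfies E_i/h_i > R on the types above it.
Rate on top 1: 58.02. fledglings: 108 > 58.02 → include.
Rate on top 2: 63.3. large insects: 4 < 63.3 → exclude; stop.
Optimal diet: voles, fledglings — 2 of 3 types.

2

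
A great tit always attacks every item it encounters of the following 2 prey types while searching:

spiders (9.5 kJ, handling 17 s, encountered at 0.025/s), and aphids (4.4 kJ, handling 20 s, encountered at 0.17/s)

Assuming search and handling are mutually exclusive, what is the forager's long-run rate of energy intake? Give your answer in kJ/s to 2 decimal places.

R = Σλ_iE_i / (1 + Σλ_ih_i)
Numerator: 0.025×9.5 + 0.17×4.4 = 0.9855
Denominator: 1 + 0.025×17 + 0.17×20 = 4.825
R = 0.9855/4.825 = 0.2042 kJ/s

0.20 kJ/s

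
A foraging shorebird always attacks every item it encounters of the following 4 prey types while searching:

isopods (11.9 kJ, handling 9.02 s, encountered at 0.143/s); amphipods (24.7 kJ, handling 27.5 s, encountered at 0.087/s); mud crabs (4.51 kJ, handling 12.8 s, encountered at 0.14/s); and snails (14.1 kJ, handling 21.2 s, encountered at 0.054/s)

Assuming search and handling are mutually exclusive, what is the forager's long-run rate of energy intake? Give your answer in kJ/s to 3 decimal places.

0.688 kJ/s

R = Σλ_iE_i / (1 + Σλ_ih_i)
Numerator: 0.143×11.9 + 0.087×24.7 + 0.14×4.51 + 0.054×14.1 = 5.243
Denominator: 1 + 0.143×9.02 + 0.087×27.5 + 0.14×12.8 + 0.054×21.2 = 7.619
R = 5.243/7.619 = 0.6882 kJ/s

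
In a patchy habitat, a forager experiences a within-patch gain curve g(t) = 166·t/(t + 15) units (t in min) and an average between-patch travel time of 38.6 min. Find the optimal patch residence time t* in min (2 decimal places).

24.06 min

By the marginal value theorem, leave when the instantaneous gain rate g'(t) equals the habitat-wide average g(t)/(T + t).
g'(t) = 166·15/(t + 15)². Setting 166·15/(t+15)² = 166t/[(t+15)(38.6+t)] gives 15(38.6+t) = t(t+15), so t² = 15×38.6 = 579.
t* = √579 = 24.06 min.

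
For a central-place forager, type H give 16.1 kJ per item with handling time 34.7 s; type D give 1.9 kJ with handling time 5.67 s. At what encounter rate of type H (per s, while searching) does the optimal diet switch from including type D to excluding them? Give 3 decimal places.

0.075 per s

At the threshold, the rate on type H alone equals the profitability of type D: λ·16.1/(1 + λ·34.7) = 1.9/5.67 = 0.3351.
Rearranging, λ(16.1 − 0.3351×34.7) = 0.3351, so λ = 0.3351/4.472 = 0.07493 per s.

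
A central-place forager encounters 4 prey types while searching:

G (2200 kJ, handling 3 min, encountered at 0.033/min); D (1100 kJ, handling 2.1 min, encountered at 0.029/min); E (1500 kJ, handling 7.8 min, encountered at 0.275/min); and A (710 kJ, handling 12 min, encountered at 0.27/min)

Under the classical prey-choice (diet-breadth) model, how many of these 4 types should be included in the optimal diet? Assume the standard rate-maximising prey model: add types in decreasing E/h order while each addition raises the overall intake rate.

Profitabilities (E/h, kJ/min): G 733, D 524, E 192, A 59.2. Add prey in this order while the next type's profitability exceeds the intake rate on those already taken.
Rate on top 1: 66.06. D: 524 > 66.06 → include.
Rate on top 2: 90.09. E: 192 > 90.09 → include.
Rate on top 3: 156.4. A: 59.2 < 156.4 → exclude; stop.
Optimal diet: G, D, E — 3 of 4 types.

3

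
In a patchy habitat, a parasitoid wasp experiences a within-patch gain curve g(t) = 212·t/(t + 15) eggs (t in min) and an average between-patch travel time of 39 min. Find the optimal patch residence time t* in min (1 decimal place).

By the marginal value theorem, leave when the instantaneous gain rate g'(t) equals the habitat-wide average g(t)/(T + t).
g'(t) = 212·15/(t + 15)². Setting 212·15/(t+15)² = 212t/[(t+15)(39+t)] gives 15(39+t) = t(t+15), so t² = 15×39 = 585.
t* = √585 = 24.19 min.

24.2 min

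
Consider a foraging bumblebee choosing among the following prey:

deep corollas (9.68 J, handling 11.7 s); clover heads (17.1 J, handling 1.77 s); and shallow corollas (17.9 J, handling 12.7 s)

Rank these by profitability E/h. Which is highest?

clover heads

Profitability E/h (J/s): deep corollas = 9.68/11.7 = 0.827, clover heads = 17.1/1.77 = 9.66, shallow corollas = 17.9/12.7 = 1.41.
Ranked: clover heads > shallow corollas > deep corollas.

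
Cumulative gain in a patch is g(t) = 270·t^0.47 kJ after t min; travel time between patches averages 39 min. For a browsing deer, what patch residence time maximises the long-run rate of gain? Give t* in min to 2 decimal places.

34.58 min

Maximise g(t)/(T+t): set derivative to zero → g'(t)(T+t) = g(t).
g'(t) = 0.47·270·t^-0.53. Setting 0.47·270·t^-0.53 = 270·t^0.47/(39+t) gives 0.47(39+t) = t, so 0.53·t = 0.47×39.
t* = 0.47×39/0.53 = 34.58 min.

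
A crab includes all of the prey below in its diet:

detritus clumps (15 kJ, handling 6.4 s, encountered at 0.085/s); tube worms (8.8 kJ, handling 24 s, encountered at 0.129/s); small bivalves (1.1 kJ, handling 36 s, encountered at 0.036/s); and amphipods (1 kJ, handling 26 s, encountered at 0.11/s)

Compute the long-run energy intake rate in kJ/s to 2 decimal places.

0.29 kJ/s

R = (0.085×15 + 0.129×8.8 + 0.036×1.1 + 0.11×1) / (1 + 0.085×6.4 + 0.129×24 + 0.036×36 + 0.11×26) = 2.56/8.796 = 0.291 kJ/s.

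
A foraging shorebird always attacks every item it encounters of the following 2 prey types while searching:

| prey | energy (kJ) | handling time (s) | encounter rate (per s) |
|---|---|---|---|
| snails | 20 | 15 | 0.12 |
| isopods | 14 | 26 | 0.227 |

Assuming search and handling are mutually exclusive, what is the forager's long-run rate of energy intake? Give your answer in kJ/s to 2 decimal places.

0.64 kJ/s

R = Σλ_iE_i / (1 + Σλ_ih_i)
Numerator: 0.12×20 + 0.227×14 = 5.578
Denominator: 1 + 0.12×15 + 0.227×26 = 8.702
R = 5.578/8.702 = 0.641 kJ/s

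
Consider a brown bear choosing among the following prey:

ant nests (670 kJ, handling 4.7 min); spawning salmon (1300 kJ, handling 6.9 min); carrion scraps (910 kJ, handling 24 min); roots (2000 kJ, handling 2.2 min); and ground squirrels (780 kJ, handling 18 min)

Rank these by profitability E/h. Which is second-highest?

In descending order of E/h:
roots: 2000/2.2 = 909 kJ/min
spawning salmon: 1300/6.9 = 188 kJ/min
ant nests: 670/4.7 = 143 kJ/min
ground squirrels: 780/18 = 43.3 kJ/min
carrion scraps: 910/24 = 37.9 kJ/min

spawning salmon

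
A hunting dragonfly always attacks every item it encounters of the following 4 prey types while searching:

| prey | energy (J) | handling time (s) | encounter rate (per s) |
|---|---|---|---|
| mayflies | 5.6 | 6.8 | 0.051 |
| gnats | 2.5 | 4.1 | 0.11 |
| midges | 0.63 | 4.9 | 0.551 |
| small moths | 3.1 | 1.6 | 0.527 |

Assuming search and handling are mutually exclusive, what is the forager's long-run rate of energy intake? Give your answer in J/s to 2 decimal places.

0.48 J/s

R = Σλ_iE_i / (1 + Σλ_ih_i)
Numerator: 0.051×5.6 + 0.11×2.5 + 0.551×0.63 + 0.527×3.1 = 2.541
Denominator: 1 + 0.051×6.8 + 0.11×4.1 + 0.551×4.9 + 0.527×1.6 = 5.341
R = 2.541/5.341 = 0.4758 J/s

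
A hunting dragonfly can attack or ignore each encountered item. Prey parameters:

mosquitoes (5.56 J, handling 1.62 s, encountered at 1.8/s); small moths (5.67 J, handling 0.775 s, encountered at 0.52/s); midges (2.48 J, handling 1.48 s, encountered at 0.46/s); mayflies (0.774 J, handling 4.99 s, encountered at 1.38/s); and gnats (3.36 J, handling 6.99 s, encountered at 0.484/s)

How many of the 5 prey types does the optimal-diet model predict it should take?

Rank by E/h (J/s): small moths 7.32, mosquitoes 3.43, midges 1.68, gnats 0.481, mayflies 0.155. Include each in turn until the next type's E/h falls below the running intake rate.
Rate on top 1: 2.101. mosquitoes: 3.43 > 2.101 → include.
Rate on top 2: 3. midges: 1.68 < 3 → exclude; stop.
Optimal diet: small moths, mosquitoes — 2 of 5 types.

2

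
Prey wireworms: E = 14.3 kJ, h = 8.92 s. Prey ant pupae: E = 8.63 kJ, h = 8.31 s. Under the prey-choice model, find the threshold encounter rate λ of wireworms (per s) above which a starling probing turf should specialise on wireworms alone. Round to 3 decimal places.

The zero-one rule: include ant pupae iff E₂/h₂ > λE₁/(1+λh₁). Equality gives the switch point.
λE₁h₂ = E₂ + λE₂h₁ ⇒ λ = E₂/(E₁h₂ − E₂h₁) = 8.63/(118.8 − 76.98) = 0.2062 per s.

0.206 per s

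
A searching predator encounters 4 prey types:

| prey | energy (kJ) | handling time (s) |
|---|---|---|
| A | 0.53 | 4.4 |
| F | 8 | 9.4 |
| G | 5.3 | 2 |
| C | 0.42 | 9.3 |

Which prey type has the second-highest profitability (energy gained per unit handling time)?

In descending order of E/h:
G: 5.3/2 = 2.65 kJ/s
F: 8/9.4 = 0.851 kJ/s
A: 0.53/4.4 = 0.12 kJ/s
C: 0.42/9.3 = 0.0452 kJ/s

F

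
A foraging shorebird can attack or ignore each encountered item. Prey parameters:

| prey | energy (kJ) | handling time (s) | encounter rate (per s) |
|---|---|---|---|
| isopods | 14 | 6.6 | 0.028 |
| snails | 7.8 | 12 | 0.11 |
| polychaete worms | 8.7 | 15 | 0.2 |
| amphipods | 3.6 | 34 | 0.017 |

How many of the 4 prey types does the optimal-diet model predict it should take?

3

E/h in descending order: isopods 2.12, snails 0.65, polychaete worms 0.58, amphipods 0.106 kJ/s. The optimal diet is the largest prefix of this list for which every included type satisfies E_i/h_i > R on the types above it.
Rate on top 1: 0.3309. snails: 0.65 > 0.3309 → include.
Rate on top 2: 0.499. polychaete worms: 0.58 > 0.499 → include.
Rate on top 3: 0.5432. amphipods: 0.106 < 0.5432 → exclude; stop.
Optimal diet: isopods, snails, polychaete worms — 3 of 4 types.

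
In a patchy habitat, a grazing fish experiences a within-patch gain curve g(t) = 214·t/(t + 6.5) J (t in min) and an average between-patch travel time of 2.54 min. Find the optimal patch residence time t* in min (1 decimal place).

4.1 min

By the marginal value theorem, leave when the instantaneous gain rate g'(t) equals the habitat-wide average g(t)/(T + t).
g'(t) = 214·6.5/(t + 6.5)². Setting 214·6.5/(t+6.5)² = 214t/[(t+6.5)(2.54+t)] gives 6.5(2.54+t) = t(t+6.5), so t² = 6.5×2.54 = 16.51.
t* = √16.51 = 4.063 min.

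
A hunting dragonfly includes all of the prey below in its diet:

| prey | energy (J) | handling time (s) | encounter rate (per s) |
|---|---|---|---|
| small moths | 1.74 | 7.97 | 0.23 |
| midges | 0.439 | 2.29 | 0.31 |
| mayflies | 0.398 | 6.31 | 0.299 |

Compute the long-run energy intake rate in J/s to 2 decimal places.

0.12 J/s

R = (0.23×1.74 + 0.31×0.439 + 0.299×0.398) / (1 + 0.23×7.97 + 0.31×2.29 + 0.299×6.31) = 0.6553/5.43 = 0.1207 J/s.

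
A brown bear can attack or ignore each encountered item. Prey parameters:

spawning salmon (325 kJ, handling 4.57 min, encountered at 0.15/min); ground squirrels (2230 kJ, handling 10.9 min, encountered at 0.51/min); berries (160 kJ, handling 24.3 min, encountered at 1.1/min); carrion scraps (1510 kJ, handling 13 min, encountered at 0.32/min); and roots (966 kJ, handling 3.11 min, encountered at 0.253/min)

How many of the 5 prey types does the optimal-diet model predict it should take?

Rank by E/h (kJ/min): roots 311, ground squirrels 205, carrion scraps 116, spawning salmon 71.1, berries 6.58. Include each in turn until the next type's E/h falls below the running intake rate.
Rate on top 1: 136.8. ground squirrels: 205 > 136.8 → include.
Rate on top 2: 188.1. carrion scraps: 116 < 188.1 → exclude; stop.
Optimal diet: roots, ground squirrels — 2 of 5 types.

2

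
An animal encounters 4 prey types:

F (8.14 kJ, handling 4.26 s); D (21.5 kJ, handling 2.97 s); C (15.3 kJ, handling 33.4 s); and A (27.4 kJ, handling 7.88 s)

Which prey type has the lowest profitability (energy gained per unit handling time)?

In descending order of E/h:
D: 21.5/2.97 = 7.24 kJ/s
A: 27.4/7.88 = 3.48 kJ/s
F: 8.14/4.26 = 1.91 kJ/s
C: 15.3/33.4 = 0.458 kJ/s

C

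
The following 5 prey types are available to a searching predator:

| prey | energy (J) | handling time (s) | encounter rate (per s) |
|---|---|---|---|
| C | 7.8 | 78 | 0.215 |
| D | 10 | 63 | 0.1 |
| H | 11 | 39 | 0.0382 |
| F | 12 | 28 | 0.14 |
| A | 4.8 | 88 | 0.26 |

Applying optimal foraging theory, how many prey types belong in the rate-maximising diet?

Rank by E/h (J/s): F 0.429, H 0.282, D 0.159, C 0.1, A 0.0545. Include each in turn until the next type's E/h falls below the running intake rate.
Rate on top 1: 0.3415. H: 0.282 < 0.3415 → exclude; stop.
Optimal diet: F — 1 of 5 types.

1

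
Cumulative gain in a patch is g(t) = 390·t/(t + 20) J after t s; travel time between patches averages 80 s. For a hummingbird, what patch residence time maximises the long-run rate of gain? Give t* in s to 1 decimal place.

40.0 s

Maximise g(t)/(T+t): set derivative to zero → g'(t)(T+t) = g(t).
g'(t) = 390·20/(t + 20)². Setting 390·20/(t+20)² = 390t/[(t+20)(80+t)] gives 20(80+t) = t(t+20), so t² = 20×80 = 1600.
t* = √1600 = 40 s.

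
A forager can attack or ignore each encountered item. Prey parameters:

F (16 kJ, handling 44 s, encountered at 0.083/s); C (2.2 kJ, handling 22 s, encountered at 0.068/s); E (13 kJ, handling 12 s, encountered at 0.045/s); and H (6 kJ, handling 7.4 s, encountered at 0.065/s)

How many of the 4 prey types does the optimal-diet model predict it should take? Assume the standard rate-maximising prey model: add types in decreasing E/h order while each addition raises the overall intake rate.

E/h in descending order: E 1.08, H 0.811, F 0.364, C 0.1 kJ/s. The optimal diet is the largest prefix of this list for which every included type satisfies E_i/h_i > R on the types above it.
Rate on top 1: 0.3799. H: 0.811 > 0.3799 → include.
Rate on top 2: 0.4824. F: 0.364 < 0.4824 → exclude; stop.
Optimal diet: E, H — 2 of 4 types.

2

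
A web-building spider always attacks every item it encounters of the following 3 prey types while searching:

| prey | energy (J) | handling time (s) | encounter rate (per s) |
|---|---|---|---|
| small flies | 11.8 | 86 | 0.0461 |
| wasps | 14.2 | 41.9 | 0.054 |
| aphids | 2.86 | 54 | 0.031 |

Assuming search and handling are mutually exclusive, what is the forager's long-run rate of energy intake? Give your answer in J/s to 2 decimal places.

0.16 J/s

R = Σλ_iE_i / (1 + Σλ_ih_i)
Numerator: 0.0461×11.8 + 0.054×14.2 + 0.031×2.86 = 1.399
Denominator: 1 + 0.0461×86 + 0.054×41.9 + 0.031×54 = 8.901
R = 1.399/8.901 = 0.1572 J/s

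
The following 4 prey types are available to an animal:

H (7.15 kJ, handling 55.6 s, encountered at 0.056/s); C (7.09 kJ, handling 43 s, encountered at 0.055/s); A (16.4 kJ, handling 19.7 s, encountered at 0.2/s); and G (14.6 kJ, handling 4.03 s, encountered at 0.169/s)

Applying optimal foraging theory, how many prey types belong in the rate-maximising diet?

1

Rank by E/h (kJ/s): G 3.62, A 0.832, C 0.165, H 0.129. Include each in turn until the next type's E/h falls below the running intake rate.
Rate on top 1: 1.468. A: 0.832 < 1.468 → exclude; stop.
Optimal diet: G — 1 of 4 types.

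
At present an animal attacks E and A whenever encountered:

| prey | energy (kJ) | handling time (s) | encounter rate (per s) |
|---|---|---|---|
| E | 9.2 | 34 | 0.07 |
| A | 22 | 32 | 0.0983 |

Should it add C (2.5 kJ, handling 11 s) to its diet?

No

Intake rate on the current diet: R = (0.07×9.2 + 0.0983×22) / (1 + 0.07×34 + 0.0983×32) = 2.807/6.526 = 0.4301 kJ/s.
Profitability of C: 2.5/11 = 0.2273 kJ/s.
0.2273 < 0.4301, so adding C would lower the average — exclude it.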